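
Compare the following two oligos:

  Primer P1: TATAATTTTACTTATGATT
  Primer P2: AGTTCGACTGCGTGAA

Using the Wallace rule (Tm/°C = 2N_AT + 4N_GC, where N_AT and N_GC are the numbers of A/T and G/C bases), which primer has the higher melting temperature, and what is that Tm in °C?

Primer P1: A+T=17, G+C=2 → Tm = 2(17)+4(2) = 42°C
Primer P2: A+T=8, G+C=8 → Tm = 2(8)+4(8) = 48°C
42°C vs 48°C → primer P2 is higher.

Primer P2, 48°C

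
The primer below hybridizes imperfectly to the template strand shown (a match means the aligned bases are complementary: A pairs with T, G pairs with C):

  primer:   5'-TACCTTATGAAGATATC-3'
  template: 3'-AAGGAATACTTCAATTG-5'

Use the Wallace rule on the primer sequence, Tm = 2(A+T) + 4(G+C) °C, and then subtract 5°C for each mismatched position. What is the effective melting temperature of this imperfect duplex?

29°C

Primer base counts: A=6, T=6, G=2, C=3 → A+T=12, G+C=5
Perfect-match Tm = 2(12) + 4(5) = 24 + 20 = 44°C
Mismatches (positions where the bases are not complementary): 3 (at positions 2, 13, 16)
Effective Tm = 44 − 3×5 = 44 − 15 = 29°C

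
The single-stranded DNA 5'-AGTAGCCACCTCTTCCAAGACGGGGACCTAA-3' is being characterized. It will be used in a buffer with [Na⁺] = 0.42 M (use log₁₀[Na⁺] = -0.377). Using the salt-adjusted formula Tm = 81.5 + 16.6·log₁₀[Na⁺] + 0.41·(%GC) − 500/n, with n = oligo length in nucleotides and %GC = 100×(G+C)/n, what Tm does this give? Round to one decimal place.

Length n = 31. Counting bases: T=5, A=9, G=7, C=10
G+C = 17, so %GC = 17/31 × 100 = 54.839%
Salt term: 16.6 × (-0.377) = -6.258
GC term: 0.41 × 54.839 = 22.484; length term: −500/31 = −16.129
Tm = 81.5 + (-6.258) + 22.484 − 16.129 = 81.597 → 81.6°C

81.6°C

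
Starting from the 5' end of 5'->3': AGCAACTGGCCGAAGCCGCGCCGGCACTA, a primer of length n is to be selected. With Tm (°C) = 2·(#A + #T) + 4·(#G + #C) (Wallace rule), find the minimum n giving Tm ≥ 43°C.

n = 14

First 13 bases: AGCAACTGGCCGA → Tm = 42°C (< 43°C)
First 14 bases: AGCAACTGGCCGAA → Tm = 44°C (≥ 43°C)
Since every base adds ≥2°C, Tm only increases with n, so the threshold is first crossed at n = 14.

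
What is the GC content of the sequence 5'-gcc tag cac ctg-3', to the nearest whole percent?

67%

T=2, A=2, C=5, G=3
G+C = 3 + 5 = 8 out of 12 bases
%GC = 8/12 × 100 = 66.67% ≈ 67%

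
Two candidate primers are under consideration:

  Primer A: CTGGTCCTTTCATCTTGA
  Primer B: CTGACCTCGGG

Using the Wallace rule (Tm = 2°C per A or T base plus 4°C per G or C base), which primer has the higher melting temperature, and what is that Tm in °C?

Primer A, 52°C

Primer A: A+T=10, G+C=8 → Tm = 2(10)+4(8) = 52°C
Primer B: A+T=3, G+C=8 → Tm = 2(3)+4(8) = 38°C
52°C vs 38°C → primer A is higher.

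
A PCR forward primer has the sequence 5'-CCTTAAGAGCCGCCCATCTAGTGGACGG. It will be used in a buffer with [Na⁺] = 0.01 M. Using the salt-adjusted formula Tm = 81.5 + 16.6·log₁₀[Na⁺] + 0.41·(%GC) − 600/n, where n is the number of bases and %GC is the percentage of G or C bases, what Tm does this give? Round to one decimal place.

51.8°C

Length n = 28. Counting bases: G=8, A=6, C=9, T=5
G+C = 17, so %GC = 17/28 × 100 = 60.714%
Salt term: 16.6 × (-2) = -33.2
GC term: 0.41 × 60.714 = 24.893; length term: −600/28 = −21.429
Tm = 81.5 + (-33.2) + 24.893 − 21.429 = 51.764 → 51.8°C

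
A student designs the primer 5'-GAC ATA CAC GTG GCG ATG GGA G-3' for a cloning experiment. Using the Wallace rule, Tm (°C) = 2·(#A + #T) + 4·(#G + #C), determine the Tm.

Scanning the sequence gives A=6, C=4, T=3, G=9.
A+T = 9, G+C = 13
Tm = 2×9 + 4×13 = 70°C

70°C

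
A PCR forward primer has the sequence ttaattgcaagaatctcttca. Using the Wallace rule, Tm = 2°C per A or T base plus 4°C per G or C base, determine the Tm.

54°C

Base counts: C=4, T=8, A=7, G=2
AT pairs contribute 15, GC pairs contribute 6.
Tm = 2(15) + 4(6) = 30 + 24 = 54°C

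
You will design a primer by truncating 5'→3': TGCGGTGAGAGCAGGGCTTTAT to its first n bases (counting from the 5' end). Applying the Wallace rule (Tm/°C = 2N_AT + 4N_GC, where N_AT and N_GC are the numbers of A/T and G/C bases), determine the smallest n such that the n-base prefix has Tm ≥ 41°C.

n = 13

First 12 bases: TGCGGTGAGAGC → Tm = 40°C (< 41°C)
First 13 bases: TGCGGTGAGAGCA → Tm = 42°C (≥ 41°C)
Since every base adds ≥2°C, Tm only increases with n, so the threshold is first crossed at n = 13.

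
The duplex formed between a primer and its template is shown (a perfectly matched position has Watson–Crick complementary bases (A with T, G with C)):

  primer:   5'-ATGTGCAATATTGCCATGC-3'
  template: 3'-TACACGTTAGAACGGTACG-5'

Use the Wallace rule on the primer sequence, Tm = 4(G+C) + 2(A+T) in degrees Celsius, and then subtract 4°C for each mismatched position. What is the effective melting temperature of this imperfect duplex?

Primer base counts: A=5, T=6, G=4, C=4 → A+T=11, G+C=8
Perfect-match Tm = 2(11) + 4(8) = 22 + 32 = 54°C
Mismatches (positions where the bases are not complementary): 1 (at position 10)
Effective Tm = 54 − 1×4 = 54 − 4 = 50°C

50°C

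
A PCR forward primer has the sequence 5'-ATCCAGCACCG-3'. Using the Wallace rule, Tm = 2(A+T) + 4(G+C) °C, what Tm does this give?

Base counts: C=5, G=2, T=1, A=3
So N_AT = 4 and N_GC = 7.
Tm = 2(4) + 4(7) = 8 + 28 = 36°C

36°C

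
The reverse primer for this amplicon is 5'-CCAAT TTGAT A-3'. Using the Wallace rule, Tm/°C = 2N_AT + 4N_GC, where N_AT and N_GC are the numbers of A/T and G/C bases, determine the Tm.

Scanning the sequence gives G=1, T=4, C=2, A=4.
AT pairs contribute 8, GC pairs contribute 3.
Tm = 4·3 + 2·8 = 12 + 16 = 28°C

28°C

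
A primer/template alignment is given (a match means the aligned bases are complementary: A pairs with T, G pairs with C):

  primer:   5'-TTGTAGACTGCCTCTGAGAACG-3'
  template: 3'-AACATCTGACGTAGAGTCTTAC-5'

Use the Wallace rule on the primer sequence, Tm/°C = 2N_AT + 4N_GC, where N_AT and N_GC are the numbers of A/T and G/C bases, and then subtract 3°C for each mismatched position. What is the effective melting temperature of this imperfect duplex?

57°C

Primer base counts: A=5, T=6, G=6, C=5 → A+T=11, G+C=11
Perfect-match Tm = 2(11) + 4(11) = 22 + 44 = 66°C
Mismatches (positions where the bases are not complementary): 3 (at positions 12, 16, 21)
Effective Tm = 66 − 3×3 = 66 − 9 = 57°C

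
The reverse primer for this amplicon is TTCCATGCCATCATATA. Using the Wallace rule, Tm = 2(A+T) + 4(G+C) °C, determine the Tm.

46°C

Counting bases: G=1, A=5, T=6, C=5
A+T = 11, G+C = 6
Tm = 4·6 + 2·11 = 24 + 22 = 46°C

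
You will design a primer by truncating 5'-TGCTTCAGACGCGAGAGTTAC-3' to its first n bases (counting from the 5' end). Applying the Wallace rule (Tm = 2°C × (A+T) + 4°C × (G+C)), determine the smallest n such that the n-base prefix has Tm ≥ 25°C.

n = 9

First 8 bases: TGCTTCAG → Tm = 24°C (< 25°C)
First 9 bases: TGCTTCAGA → Tm = 26°C (≥ 25°C)
Each additional base adds 2°C (A/T) or 4°C (G/C), so Tm is non-decreasing in n; n = 9 is the first length to reach 25°C.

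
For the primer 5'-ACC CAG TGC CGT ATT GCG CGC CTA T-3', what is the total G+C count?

T=6, G=6, C=9, A=4
G+C = 6 + 9 = 15

15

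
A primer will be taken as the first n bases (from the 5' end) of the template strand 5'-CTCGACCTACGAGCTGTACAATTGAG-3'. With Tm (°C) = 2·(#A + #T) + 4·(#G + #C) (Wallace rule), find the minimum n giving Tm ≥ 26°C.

First 7 bases: CTCGACC → Tm = 24°C (< 26°C)
First 8 bases: CTCGACCT → Tm = 26°C (≥ 26°C)
Each additional base adds 2°C (A/T) or 4°C (G/C), so Tm is non-decreasing in n; n = 8 is the first length to reach 26°C.

n = 8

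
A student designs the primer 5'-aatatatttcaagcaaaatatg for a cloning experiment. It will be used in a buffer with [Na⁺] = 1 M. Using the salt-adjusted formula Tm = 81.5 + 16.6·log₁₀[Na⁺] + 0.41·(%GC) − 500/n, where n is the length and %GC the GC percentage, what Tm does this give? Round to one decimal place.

66.2°C

Length n = 22. Base counts: G=2, A=11, T=7, C=2
G+C = 4, so %GC = 4/22 × 100 = 18.182%
Salt term: 16.6 × (0) = 0
GC term: 0.41 × 18.182 = 7.455; length term: −500/22 = −22.727
Tm = 81.5 + (0) + 7.455 − 22.727 = 66.228 → 66.2°C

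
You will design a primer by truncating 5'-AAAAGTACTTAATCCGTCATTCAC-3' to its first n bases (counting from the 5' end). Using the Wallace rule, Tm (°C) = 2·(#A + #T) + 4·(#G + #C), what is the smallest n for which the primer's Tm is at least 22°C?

n = 9

First 8 bases: AAAAGTAC → Tm = 20°C (< 22°C)
First 9 bases: AAAAGTACT → Tm = 22°C (≥ 22°C)
Each additional base adds 2°C (A/T) or 4°C (G/C), so Tm is non-decreasing in n; n = 9 is the first length to reach 22°C.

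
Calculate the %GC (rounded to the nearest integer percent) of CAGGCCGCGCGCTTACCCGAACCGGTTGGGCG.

75%

C=12, T=4, G=12, A=4
G+C = 12 + 12 = 24 out of 32 bases
%GC = 24/32 × 100 = 75% ≈ 75%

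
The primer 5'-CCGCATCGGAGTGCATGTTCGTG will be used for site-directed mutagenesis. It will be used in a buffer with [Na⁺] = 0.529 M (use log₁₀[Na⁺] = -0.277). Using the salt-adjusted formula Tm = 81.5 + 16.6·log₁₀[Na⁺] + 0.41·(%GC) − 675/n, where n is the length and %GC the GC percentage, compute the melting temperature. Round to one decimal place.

72.5°C

Length n = 23. Counting bases: T=6, C=6, G=8, A=3
G+C = 14, so %GC = 14/23 × 100 = 60.87%
Salt term: 16.6 × (-0.277) = -4.598
GC term: 0.41 × 60.87 = 24.957; length term: −675/23 = −29.348
Tm = 81.5 + (-4.598) + 24.957 − 29.348 = 72.511 → 72.5°C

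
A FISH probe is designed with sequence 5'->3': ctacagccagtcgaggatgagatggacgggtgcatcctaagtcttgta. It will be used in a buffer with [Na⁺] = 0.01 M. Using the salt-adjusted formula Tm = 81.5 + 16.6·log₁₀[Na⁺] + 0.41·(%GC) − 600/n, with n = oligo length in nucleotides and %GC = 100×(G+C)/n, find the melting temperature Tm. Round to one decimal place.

Length n = 48. T=11, A=12, C=10, G=15
G+C = 25, so %GC = 25/48 × 100 = 52.083%
Salt term: 16.6 × (-2) = -33.2
GC term: 0.41 × 52.083 = 21.354; length term: −600/48 = −12.5
Tm = 81.5 + (-33.2) + 21.354 − 12.5 = 57.154 → 57.2°C

57.2°C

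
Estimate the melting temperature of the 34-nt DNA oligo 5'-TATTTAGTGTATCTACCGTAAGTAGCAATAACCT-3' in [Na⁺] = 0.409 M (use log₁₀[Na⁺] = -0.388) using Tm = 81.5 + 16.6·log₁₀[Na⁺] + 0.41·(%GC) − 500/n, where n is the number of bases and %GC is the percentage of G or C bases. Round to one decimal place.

Length n = 34. T=12, G=5, C=6, A=11
G+C = 11, so %GC = 11/34 × 100 = 32.353%
Salt term: 16.6 × (-0.388) = -6.441
GC term: 0.41 × 32.353 = 13.265; length term: −500/34 = −14.706
Tm = 81.5 + (-6.441) + 13.265 − 14.706 = 73.618 → 73.6°C

73.6°C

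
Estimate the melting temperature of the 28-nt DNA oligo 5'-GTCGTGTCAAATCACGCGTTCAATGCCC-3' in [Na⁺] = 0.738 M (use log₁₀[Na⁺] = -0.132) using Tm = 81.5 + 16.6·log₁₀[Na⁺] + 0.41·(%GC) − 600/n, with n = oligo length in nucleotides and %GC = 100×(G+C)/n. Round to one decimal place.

Length n = 28. C=9, T=7, G=6, A=6
G+C = 15, so %GC = 15/28 × 100 = 53.571%
Salt term: 16.6 × (-0.132) = -2.191
GC term: 0.41 × 53.571 = 21.964; length term: −600/28 = −21.429
Tm = 81.5 + (-2.191) + 21.964 − 21.429 = 79.844 → 79.8°C

79.8°C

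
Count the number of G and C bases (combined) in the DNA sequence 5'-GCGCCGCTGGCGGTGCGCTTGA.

Counting bases: G=10, T=4, A=1, C=7
Total G or C: 10 + 7 = 17

17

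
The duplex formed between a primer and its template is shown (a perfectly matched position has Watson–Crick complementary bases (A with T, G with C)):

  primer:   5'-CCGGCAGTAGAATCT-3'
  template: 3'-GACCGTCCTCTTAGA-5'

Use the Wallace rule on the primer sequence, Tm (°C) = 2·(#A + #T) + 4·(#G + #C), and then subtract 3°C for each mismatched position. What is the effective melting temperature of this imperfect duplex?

40°C

Primer base counts: A=4, T=3, G=4, C=4 → A+T=7, G+C=8
Perfect-match Tm = 2(7) + 4(8) = 14 + 32 = 46°C
Mismatches (positions where the bases are not complementary): 2 (at positions 2, 8)
Effective Tm = 46 − 2×3 = 46 − 6 = 40°C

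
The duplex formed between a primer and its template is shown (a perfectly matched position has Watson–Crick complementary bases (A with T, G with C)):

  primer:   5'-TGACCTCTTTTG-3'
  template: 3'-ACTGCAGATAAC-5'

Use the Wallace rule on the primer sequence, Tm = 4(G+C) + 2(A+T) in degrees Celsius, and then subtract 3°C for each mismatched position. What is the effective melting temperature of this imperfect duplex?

28°C

Primer base counts: A=1, T=6, G=2, C=3 → A+T=7, G+C=5
Perfect-match Tm = 2(7) + 4(5) = 14 + 20 = 34°C
Mismatches (positions where the bases are not complementary): 2 (at positions 5, 9)
Effective Tm = 34 − 2×3 = 34 − 6 = 28°C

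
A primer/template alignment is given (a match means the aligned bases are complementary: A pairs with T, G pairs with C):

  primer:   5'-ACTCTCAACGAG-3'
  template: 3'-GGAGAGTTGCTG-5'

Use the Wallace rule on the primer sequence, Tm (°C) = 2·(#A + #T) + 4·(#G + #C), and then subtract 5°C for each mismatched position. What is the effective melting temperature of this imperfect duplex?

26°C

Primer base counts: A=4, T=2, G=2, C=4 → A+T=6, G+C=6
Perfect-match Tm = 2(6) + 4(6) = 12 + 24 = 36°C
Mismatches (positions where the bases are not complementary): 2 (at positions 1, 12)
Effective Tm = 36 − 2×5 = 36 − 10 = 26°C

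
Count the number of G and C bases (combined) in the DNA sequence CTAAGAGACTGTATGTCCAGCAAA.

Counting bases: C=5, T=5, G=5, A=9
G+C = 5 + 5 = 10

10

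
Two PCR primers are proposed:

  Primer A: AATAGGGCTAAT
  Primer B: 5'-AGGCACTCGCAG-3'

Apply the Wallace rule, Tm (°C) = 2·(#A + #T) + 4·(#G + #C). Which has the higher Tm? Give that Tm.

Primer B, 40°C

Primer A: A+T=8, G+C=4 → Tm = 2(8)+4(4) = 32°C
Primer B: A+T=4, G+C=8 → Tm = 2(4)+4(8) = 40°C
32°C vs 40°C → primer B is higher.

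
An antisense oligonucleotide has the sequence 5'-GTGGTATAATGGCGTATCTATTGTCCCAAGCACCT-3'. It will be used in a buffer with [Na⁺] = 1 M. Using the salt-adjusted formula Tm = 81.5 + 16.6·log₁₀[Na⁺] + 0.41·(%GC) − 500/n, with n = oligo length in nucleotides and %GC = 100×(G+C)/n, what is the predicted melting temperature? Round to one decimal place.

86.0°C

Length n = 35. G=8, C=8, A=8, T=11
G+C = 16, so %GC = 16/35 × 100 = 45.714%
Salt term: 16.6 × (0) = 0
GC term: 0.41 × 45.714 = 18.743; length term: −500/35 = −14.286
Tm = 81.5 + (0) + 18.743 − 14.286 = 85.957 → 86.0°C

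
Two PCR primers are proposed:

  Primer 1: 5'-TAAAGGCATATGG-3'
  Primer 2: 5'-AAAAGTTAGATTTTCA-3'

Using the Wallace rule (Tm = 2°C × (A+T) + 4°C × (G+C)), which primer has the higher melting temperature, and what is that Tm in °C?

Primer 1: A+T=8, G+C=5 → Tm = 2(8)+4(5) = 36°C
Primer 2: A+T=13, G+C=3 → Tm = 2(13)+4(3) = 38°C
36°C vs 38°C → primer 2 is higher.

Primer 2, 38°C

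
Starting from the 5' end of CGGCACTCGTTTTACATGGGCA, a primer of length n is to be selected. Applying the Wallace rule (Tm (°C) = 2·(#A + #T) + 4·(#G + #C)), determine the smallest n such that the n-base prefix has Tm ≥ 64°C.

First 20 bases: CGGCACTCGTTTTACATGGG → Tm = 62°C (< 64°C)
First 21 bases: CGGCACTCGTTTTACATGGGC → Tm = 66°C (≥ 64°C)
Each additional base adds 2°C (A/T) or 4°C (G/C), so Tm is non-decreasing in n; n = 21 is the first length to reach 64°C.

n = 21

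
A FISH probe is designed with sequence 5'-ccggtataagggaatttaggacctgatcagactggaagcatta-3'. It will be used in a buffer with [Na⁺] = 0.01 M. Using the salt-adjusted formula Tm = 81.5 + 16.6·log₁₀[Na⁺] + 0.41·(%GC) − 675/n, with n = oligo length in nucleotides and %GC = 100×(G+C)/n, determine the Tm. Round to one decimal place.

50.7°C

Length n = 43. Scanning the sequence gives C=7, A=14, G=12, T=10.
G+C = 19, so %GC = 19/43 × 100 = 44.186%
Salt term: 16.6 × (-2) = -33.2
GC term: 0.41 × 44.186 = 18.116; length term: −675/43 = −15.698
Tm = 81.5 + (-33.2) + 18.116 − 15.698 = 50.718 → 50.7°C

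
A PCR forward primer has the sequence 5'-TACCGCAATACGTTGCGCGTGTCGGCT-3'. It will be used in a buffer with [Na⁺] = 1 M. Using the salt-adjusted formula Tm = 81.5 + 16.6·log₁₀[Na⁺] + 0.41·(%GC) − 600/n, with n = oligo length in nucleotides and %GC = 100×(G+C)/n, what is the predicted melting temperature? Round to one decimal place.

83.6°C

Length n = 27. G=8, A=4, T=7, C=8
G+C = 16, so %GC = 16/27 × 100 = 59.259%
Salt term: 16.6 × (0) = 0
GC term: 0.41 × 59.259 = 24.296; length term: −600/27 = −22.222
Tm = 81.5 + (0) + 24.296 − 22.222 = 83.574 → 83.6°C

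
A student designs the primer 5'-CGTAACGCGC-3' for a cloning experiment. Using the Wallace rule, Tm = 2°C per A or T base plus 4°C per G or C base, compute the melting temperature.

34°C

Counting bases: G=3, T=1, C=4, A=2
So N_AT = 3 and N_GC = 7.
Tm = 2(3) + 4(7) = 6 + 28 = 34°C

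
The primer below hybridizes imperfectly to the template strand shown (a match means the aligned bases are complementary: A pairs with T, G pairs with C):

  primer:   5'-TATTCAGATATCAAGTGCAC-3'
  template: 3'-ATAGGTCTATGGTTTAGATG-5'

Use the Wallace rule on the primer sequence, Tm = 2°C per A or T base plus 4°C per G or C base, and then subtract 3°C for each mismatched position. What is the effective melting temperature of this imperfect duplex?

39°C

Primer base counts: A=7, T=6, G=3, C=4 → A+T=13, G+C=7
Perfect-match Tm = 2(13) + 4(7) = 26 + 28 = 54°C
Mismatches (positions where the bases are not complementary): 5 (at positions 4, 11, 15, 17, 18)
Effective Tm = 54 − 5×3 = 54 − 15 = 39°C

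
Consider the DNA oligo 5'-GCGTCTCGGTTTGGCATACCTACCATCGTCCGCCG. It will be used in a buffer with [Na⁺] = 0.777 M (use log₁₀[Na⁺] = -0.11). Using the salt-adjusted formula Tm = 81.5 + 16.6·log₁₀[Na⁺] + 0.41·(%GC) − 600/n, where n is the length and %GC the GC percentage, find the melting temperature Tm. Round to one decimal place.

88.3°C

Length n = 35. Scanning the sequence gives A=4, C=13, T=9, G=9.
G+C = 22, so %GC = 22/35 × 100 = 62.857%
Salt term: 16.6 × (-0.11) = -1.826
GC term: 0.41 × 62.857 = 25.771; length term: −600/35 = −17.143
Tm = 81.5 + (-1.826) + 25.771 − 17.143 = 88.302 → 88.3°C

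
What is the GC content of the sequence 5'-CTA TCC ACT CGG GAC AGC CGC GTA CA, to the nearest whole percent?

62%

Base counts: G=6, C=10, T=4, A=6
G+C = 6 + 10 = 16 out of 26 bases
%GC = 16/26 × 100 = 61.54% ≈ 62%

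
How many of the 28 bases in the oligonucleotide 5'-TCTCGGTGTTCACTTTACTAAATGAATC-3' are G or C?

10

Base counts: G=4, C=6, T=11, A=7
Total G or C: 4 + 6 = 10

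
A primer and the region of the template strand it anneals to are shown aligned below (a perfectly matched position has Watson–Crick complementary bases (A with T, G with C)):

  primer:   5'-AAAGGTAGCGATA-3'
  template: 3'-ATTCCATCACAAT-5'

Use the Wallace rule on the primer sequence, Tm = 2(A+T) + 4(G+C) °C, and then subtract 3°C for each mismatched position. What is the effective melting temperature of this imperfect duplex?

27°C

Primer base counts: A=6, T=2, G=4, C=1 → A+T=8, G+C=5
Perfect-match Tm = 2(8) + 4(5) = 16 + 20 = 36°C
Mismatches (positions where the bases are not complementary): 3 (at positions 1, 9, 11)
Effective Tm = 36 − 3×3 = 36 − 9 = 27°C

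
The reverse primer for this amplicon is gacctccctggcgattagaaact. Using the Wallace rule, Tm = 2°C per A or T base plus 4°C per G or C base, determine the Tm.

Scanning the sequence gives C=7, G=5, A=6, T=5.
So N_AT = 11 and N_GC = 12.
Tm = 2(11) + 4(12) = 22 + 48 = 70°C

70°C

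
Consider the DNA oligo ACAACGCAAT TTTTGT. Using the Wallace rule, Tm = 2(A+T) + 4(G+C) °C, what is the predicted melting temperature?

42°C

A=5, G=2, C=3, T=6
A+T = 11, G+C = 5
Tm = 2(11) + 4(5) = 22 + 20 = 42°C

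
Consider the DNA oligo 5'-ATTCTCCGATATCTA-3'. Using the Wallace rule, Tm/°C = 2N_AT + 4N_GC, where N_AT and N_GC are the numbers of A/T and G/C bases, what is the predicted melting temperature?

40°C

Counting bases: G=1, A=4, T=6, C=4
A+T = 10, G+C = 5
Tm = 2(10) + 4(5) = 20 + 20 = 40°C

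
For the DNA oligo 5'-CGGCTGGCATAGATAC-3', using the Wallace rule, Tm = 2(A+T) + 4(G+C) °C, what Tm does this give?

Scanning the sequence gives G=5, A=4, C=4, T=3.
So N_AT = 7 and N_GC = 9.
Tm = 4·9 + 2·7 = 36 + 14 = 50°C

50°C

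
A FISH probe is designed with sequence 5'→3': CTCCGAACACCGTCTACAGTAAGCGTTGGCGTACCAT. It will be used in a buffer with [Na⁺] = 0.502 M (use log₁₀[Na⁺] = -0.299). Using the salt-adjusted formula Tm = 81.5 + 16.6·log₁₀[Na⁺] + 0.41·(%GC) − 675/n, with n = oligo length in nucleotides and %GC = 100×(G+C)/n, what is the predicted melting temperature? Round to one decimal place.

80.5°C

Length n = 37. Counting bases: A=9, C=12, G=8, T=8
G+C = 20, so %GC = 20/37 × 100 = 54.054%
Salt term: 16.6 × (-0.299) = -4.963
GC term: 0.41 × 54.054 = 22.162; length term: −675/37 = −18.243
Tm = 81.5 + (-4.963) + 22.162 − 18.243 = 80.456 → 80.5°C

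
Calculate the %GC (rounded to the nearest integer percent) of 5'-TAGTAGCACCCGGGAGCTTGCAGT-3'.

58%

A=5, G=8, T=5, C=6
G+C = 8 + 6 = 14 out of 24 bases
%GC = 14/24 × 100 = 58.33% ≈ 58%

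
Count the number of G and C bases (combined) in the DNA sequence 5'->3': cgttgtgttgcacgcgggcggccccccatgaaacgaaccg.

Base counts: G=13, A=7, T=6, C=14
Total G or C: 13 + 14 = 27

27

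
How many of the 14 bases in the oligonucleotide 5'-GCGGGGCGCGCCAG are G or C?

13

Base counts: T=0, A=1, G=8, C=5
G+C = 8 + 5 = 13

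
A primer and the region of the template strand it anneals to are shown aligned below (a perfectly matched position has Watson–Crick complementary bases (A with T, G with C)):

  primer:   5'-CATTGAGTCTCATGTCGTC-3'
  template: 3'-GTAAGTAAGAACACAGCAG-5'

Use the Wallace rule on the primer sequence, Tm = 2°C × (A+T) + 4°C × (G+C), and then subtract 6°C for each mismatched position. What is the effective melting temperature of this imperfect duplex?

32°C

Primer base counts: A=3, T=7, G=4, C=5 → A+T=10, G+C=9
Perfect-match Tm = 2(10) + 4(9) = 20 + 36 = 56°C
Mismatches (positions where the bases are not complementary): 4 (at positions 5, 7, 11, 12)
Effective Tm = 56 − 4×6 = 56 − 24 = 32°C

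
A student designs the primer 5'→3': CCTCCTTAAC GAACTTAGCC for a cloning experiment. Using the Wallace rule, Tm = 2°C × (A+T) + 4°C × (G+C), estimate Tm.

60°C

G=2, A=5, T=5, C=8
So N_AT = 10 and N_GC = 10.
Tm = 2(10) + 4(10) = 20 + 40 = 60°C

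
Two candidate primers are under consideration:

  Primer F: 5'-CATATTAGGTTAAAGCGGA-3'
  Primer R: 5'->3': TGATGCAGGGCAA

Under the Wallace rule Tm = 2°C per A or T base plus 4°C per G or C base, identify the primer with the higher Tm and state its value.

Primer F: A+T=12, G+C=7 → Tm = 2(12)+4(7) = 52°C
Primer R: A+T=6, G+C=7 → Tm = 2(6)+4(7) = 40°C
52°C vs 40°C → primer F is higher.

Primer F, 52°C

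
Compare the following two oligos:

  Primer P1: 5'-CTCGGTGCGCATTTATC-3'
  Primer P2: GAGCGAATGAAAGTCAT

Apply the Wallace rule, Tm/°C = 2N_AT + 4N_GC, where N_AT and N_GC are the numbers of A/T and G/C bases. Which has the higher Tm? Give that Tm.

Primer P1: A+T=8, G+C=9 → Tm = 2(8)+4(9) = 52°C
Primer P2: A+T=10, G+C=7 → Tm = 2(10)+4(7) = 48°C
52°C vs 48°C → primer P1 is higher.

Primer P1, 52°C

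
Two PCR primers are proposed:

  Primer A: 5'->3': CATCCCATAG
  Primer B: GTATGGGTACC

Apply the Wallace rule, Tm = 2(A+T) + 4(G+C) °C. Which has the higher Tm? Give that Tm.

Primer A: A+T=5, G+C=5 → Tm = 2(5)+4(5) = 30°C
Primer B: A+T=5, G+C=6 → Tm = 2(5)+4(6) = 34°C
30°C vs 34°C → primer B is higher.

Primer B, 34°C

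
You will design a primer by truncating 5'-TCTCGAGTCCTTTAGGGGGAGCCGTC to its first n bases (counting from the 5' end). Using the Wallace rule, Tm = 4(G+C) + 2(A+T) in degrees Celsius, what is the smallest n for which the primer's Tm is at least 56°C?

n = 18

First 17 bases: TCTCGAGTCCTTTAGGG → Tm = 52°C (< 56°C)
First 18 bases: TCTCGAGTCCTTTAGGGG → Tm = 56°C (≥ 56°C)
Each additional base adds 2°C (A/T) or 4°C (G/C), so Tm is non-decreasing in n; n = 18 is the first length to reach 56°C.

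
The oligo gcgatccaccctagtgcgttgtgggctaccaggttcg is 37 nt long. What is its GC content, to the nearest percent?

G=12, C=11, A=5, T=9
G+C = 12 + 11 = 23 out of 37 bases
%GC = 23/37 × 100 = 62.16% ≈ 62%

62%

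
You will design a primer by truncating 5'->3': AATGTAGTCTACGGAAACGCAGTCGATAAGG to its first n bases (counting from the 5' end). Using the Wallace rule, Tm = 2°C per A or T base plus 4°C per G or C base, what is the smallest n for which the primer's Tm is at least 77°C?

First 26 bases: AATGTAGTCTACGGAAACGCAGTCGA → Tm = 76°C (< 77°C)
First 27 bases: AATGTAGTCTACGGAAACGCAGTCGAT → Tm = 78°C (≥ 77°C)
Each additional base adds 2°C (A/T) or 4°C (G/C), so Tm is non-decreasing in n; n = 27 is the first length to reach 77°C.

n = 27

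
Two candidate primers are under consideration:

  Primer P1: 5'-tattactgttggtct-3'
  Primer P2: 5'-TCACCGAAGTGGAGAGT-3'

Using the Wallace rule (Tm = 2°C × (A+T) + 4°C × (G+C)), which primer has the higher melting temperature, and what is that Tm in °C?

Primer P1: A+T=10, G+C=5 → Tm = 2(10)+4(5) = 40°C
Primer P2: A+T=8, G+C=9 → Tm = 2(8)+4(9) = 52°C
40°C vs 52°C → primer P2 is higher.

Primer P2, 52°C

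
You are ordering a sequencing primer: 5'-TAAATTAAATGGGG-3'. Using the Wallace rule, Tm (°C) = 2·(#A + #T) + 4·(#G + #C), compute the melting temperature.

Scanning the sequence gives G=4, A=6, C=0, T=4.
AT pairs contribute 10, GC pairs contribute 4.
Tm = 2×10 + 4×4 = 36°C

36°C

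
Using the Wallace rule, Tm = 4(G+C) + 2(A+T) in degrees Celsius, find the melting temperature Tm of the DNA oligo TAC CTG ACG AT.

32°C

Scanning the sequence gives T=3, C=3, A=3, G=2.
So N_AT = 6 and N_GC = 5.
Tm = 2(6) + 4(5) = 12 + 20 = 32°C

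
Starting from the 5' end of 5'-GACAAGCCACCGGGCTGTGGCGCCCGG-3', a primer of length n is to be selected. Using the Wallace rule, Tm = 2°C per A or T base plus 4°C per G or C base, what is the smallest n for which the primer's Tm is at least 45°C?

n = 14

First 13 bases: GACAAGCCACCGG → Tm = 44°C (< 45°C)
First 14 bases: GACAAGCCACCGGG → Tm = 48°C (≥ 45°C)
Since every base adds ≥2°C, Tm only increases with n, so the threshold is first crossed at n = 14.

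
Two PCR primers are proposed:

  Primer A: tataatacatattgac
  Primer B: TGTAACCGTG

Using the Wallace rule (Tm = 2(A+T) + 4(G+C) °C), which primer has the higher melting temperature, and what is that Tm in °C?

Primer A, 38°C

Primer A: A+T=13, G+C=3 → Tm = 2(13)+4(3) = 38°C
Primer B: A+T=5, G+C=5 → Tm = 2(5)+4(5) = 30°C
38°C vs 30°C → primer A is higher.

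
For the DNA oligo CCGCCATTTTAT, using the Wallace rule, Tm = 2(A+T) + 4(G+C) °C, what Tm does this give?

34°C

Base counts: C=4, T=5, A=2, G=1
AT pairs contribute 7, GC pairs contribute 5.
Tm = 4·5 + 2·7 = 20 + 14 = 34°C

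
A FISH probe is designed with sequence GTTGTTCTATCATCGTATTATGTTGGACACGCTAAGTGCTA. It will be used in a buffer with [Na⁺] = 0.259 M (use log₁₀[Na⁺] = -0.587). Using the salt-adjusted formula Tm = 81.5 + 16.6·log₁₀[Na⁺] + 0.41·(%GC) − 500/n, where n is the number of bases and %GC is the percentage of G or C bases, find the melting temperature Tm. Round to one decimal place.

Length n = 41. Counting bases: T=16, C=7, G=9, A=9
G+C = 16, so %GC = 16/41 × 100 = 39.024%
Salt term: 16.6 × (-0.587) = -9.744
GC term: 0.41 × 39.024 = 16; length term: −500/41 = −12.195
Tm = 81.5 + (-9.744) + 16 − 12.195 = 75.561 → 75.6°C

75.6°C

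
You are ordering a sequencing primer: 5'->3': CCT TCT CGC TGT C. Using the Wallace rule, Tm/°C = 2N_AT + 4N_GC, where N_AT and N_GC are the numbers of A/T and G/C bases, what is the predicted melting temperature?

A=0, C=6, T=5, G=2
A+T = 5, G+C = 8
Tm = 2(5) + 4(8) = 10 + 32 = 42°C

42°C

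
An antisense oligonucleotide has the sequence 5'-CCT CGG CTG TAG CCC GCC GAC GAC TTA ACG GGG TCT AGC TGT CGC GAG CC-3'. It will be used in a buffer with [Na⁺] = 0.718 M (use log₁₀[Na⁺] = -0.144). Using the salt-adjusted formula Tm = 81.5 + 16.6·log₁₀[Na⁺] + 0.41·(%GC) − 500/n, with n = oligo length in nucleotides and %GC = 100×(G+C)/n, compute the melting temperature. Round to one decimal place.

97.0°C

Length n = 50. Base counts: G=16, A=7, T=9, C=18
G+C = 34, so %GC = 34/50 × 100 = 68%
Salt term: 16.6 × (-0.144) = -2.39
GC term: 0.41 × 68 = 27.88; length term: −500/50 = −10
Tm = 81.5 + (-2.39) + 27.88 − 10 = 96.99 → 97.0°C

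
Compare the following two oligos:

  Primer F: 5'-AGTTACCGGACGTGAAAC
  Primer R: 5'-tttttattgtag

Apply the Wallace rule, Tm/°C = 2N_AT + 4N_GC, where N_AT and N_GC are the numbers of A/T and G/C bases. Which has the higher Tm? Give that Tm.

Primer F: A+T=9, G+C=9 → Tm = 2(9)+4(9) = 54°C
Primer R: A+T=10, G+C=2 → Tm = 2(10)+4(2) = 28°C
54°C vs 28°C → primer F is higher.

Primer F, 54°C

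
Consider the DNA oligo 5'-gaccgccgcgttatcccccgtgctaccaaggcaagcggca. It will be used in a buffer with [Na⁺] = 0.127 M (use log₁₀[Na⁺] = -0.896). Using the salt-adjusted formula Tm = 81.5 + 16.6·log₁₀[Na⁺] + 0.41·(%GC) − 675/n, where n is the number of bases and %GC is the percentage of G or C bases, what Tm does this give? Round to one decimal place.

77.4°C

Length n = 40. Scanning the sequence gives C=16, T=5, G=11, A=8.
G+C = 27, so %GC = 27/40 × 100 = 67.5%
Salt term: 16.6 × (-0.896) = -14.874
GC term: 0.41 × 67.5 = 27.675; length term: −675/40 = −16.875
Tm = 81.5 + (-14.874) + 27.675 − 16.875 = 77.426 → 77.4°C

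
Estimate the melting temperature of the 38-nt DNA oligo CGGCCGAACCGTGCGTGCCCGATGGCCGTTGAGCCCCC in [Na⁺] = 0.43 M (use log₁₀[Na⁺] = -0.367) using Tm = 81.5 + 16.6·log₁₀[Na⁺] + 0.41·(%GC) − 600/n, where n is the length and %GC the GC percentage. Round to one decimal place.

90.9°C

Length n = 38. G=13, T=5, C=16, A=4
G+C = 29, so %GC = 29/38 × 100 = 76.316%
Salt term: 16.6 × (-0.367) = -6.092
GC term: 0.41 × 76.316 = 31.29; length term: −600/38 = −15.789
Tm = 81.5 + (-6.092) + 31.29 − 15.789 = 90.909 → 90.9°C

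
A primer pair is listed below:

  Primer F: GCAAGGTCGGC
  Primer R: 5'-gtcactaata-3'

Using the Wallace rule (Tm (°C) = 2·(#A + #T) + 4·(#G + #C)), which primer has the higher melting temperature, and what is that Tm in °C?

Primer F: A+T=3, G+C=8 → Tm = 2(3)+4(8) = 38°C
Primer R: A+T=7, G+C=3 → Tm = 2(7)+4(3) = 26°C
38°C vs 26°C → primer F is higher.

Primer F, 38°C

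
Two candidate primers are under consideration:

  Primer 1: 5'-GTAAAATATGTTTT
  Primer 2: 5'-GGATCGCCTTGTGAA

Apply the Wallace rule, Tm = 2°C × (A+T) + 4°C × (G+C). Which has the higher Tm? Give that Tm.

Primer 1: A+T=12, G+C=2 → Tm = 2(12)+4(2) = 32°C
Primer 2: A+T=7, G+C=8 → Tm = 2(7)+4(8) = 46°C
32°C vs 46°C → primer 2 is higher.

Primer 2, 46°C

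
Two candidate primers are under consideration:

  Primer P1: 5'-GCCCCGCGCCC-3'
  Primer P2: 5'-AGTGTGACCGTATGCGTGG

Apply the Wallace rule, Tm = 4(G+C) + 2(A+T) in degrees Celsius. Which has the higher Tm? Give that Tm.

Primer P1: A+T=0, G+C=11 → Tm = 2(0)+4(11) = 44°C
Primer P2: A+T=8, G+C=11 → Tm = 2(8)+4(11) = 60°C
44°C vs 60°C → primer P2 is higher.

Primer P2, 60°C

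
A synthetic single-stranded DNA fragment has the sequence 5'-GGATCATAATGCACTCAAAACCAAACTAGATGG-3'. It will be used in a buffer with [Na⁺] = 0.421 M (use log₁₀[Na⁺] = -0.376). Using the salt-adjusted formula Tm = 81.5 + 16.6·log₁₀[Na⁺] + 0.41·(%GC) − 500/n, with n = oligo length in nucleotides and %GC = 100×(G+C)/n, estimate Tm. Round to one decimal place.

Length n = 33. Scanning the sequence gives C=7, T=6, A=14, G=6.
G+C = 13, so %GC = 13/33 × 100 = 39.394%
Salt term: 16.6 × (-0.376) = -6.242
GC term: 0.41 × 39.394 = 16.152; length term: −500/33 = −15.152
Tm = 81.5 + (-6.242) + 16.152 − 15.152 = 76.258 → 76.3°C

76.3°C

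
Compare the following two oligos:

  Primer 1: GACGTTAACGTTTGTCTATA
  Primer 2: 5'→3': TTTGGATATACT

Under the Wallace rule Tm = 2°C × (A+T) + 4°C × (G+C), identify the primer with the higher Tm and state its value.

Primer 1, 54°C

Primer 1: A+T=13, G+C=7 → Tm = 2(13)+4(7) = 54°C
Primer 2: A+T=9, G+C=3 → Tm = 2(9)+4(3) = 30°C
54°C vs 30°C → primer 1 is higher.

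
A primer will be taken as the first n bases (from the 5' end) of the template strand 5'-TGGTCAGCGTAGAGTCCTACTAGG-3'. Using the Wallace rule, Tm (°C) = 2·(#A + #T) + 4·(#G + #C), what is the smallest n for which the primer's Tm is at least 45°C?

n = 15

First 14 bases: TGGTCAGCGTAGAG → Tm = 44°C (< 45°C)
First 15 bases: TGGTCAGCGTAGAGT → Tm = 46°C (≥ 45°C)
Since every base adds ≥2°C, Tm only increases with n, so the threshold is first crossed at n = 15.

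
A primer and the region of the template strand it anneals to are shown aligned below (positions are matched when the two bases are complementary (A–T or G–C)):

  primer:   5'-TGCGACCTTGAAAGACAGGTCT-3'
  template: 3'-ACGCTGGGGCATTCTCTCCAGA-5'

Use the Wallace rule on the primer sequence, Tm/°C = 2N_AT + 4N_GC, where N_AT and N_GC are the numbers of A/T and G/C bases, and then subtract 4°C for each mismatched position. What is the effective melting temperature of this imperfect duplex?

50°C

Primer base counts: A=6, T=5, G=6, C=5 → A+T=11, G+C=11
Perfect-match Tm = 2(11) + 4(11) = 22 + 44 = 66°C
Mismatches (positions where the bases are not complementary): 4 (at positions 8, 9, 11, 16)
Effective Tm = 66 − 4×4 = 66 − 16 = 50°C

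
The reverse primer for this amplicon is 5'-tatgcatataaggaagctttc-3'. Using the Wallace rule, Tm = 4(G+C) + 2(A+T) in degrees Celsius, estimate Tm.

Scanning the sequence gives T=7, A=7, G=4, C=3.
A+T = 14, G+C = 7
Tm = 4·7 + 2·14 = 28 + 28 = 56°C

56°C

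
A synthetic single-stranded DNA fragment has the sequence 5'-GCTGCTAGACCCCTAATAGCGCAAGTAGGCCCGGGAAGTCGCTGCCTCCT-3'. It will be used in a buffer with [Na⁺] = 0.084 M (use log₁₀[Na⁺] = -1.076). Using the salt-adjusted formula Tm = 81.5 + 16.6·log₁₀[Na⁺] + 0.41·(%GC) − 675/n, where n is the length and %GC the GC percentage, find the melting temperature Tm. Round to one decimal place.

Length n = 50. Base counts: T=9, A=10, C=17, G=14
G+C = 31, so %GC = 31/50 × 100 = 62%
Salt term: 16.6 × (-1.076) = -17.862
GC term: 0.41 × 62 = 25.42; length term: −675/50 = −13.5
Tm = 81.5 + (-17.862) + 25.42 − 13.5 = 75.558 → 75.6°C

75.6°C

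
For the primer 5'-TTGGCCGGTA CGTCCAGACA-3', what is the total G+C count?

C=6, A=4, T=4, G=6
Total G or C: 6 + 6 = 12

12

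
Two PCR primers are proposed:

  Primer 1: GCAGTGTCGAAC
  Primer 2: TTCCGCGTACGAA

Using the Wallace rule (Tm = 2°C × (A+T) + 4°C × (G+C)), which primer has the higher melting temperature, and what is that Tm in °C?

Primer 1: A+T=5, G+C=7 → Tm = 2(5)+4(7) = 38°C
Primer 2: A+T=6, G+C=7 → Tm = 2(6)+4(7) = 40°C
38°C vs 40°C → primer 2 is higher.

Primer 2, 40°C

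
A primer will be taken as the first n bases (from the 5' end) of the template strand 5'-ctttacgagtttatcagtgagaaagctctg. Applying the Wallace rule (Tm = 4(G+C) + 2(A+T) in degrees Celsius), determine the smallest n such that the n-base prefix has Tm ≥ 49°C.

n = 19

First 18 bases: CTTTACGAGTTTATCAGT → Tm = 48°C (< 49°C)
First 19 bases: CTTTACGAGTTTATCAGTG → Tm = 52°C (≥ 49°C)
Since every base adds ≥2°C, Tm only increases with n, so the threshold is first crossed at n = 19.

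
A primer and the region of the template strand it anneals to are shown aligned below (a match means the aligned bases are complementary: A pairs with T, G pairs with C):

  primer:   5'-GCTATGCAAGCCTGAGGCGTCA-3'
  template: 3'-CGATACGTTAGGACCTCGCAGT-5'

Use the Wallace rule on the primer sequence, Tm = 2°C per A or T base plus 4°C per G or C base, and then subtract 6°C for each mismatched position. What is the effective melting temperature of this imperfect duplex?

Primer base counts: A=5, T=4, G=7, C=6 → A+T=9, G+C=13
Perfect-match Tm = 2(9) + 4(13) = 18 + 52 = 70°C
Mismatches (positions where the bases are not complementary): 3 (at positions 10, 15, 16)
Effective Tm = 70 − 3×6 = 70 − 18 = 52°C

52°C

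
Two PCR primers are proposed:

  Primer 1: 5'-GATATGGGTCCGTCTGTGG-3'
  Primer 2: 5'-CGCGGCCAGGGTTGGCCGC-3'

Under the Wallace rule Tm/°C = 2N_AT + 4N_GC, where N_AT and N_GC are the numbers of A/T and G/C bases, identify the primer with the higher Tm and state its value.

Primer 2, 70°C

Primer 1: A+T=8, G+C=11 → Tm = 2(8)+4(11) = 60°C
Primer 2: A+T=3, G+C=16 → Tm = 2(3)+4(16) = 70°C
60°C vs 70°C → primer 2 is higher.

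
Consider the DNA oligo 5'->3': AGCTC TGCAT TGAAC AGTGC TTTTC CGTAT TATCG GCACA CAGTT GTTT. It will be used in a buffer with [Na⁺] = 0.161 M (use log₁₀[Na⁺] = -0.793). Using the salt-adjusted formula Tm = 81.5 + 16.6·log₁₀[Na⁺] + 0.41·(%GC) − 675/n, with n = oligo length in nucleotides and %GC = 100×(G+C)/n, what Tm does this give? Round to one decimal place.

Length n = 49. Base counts: G=10, A=10, C=11, T=18
G+C = 21, so %GC = 21/49 × 100 = 42.857%
Salt term: 16.6 × (-0.793) = -13.164
GC term: 0.41 × 42.857 = 17.571; length term: −675/49 = −13.776
Tm = 81.5 + (-13.164) + 17.571 − 13.776 = 72.131 → 72.1°C

72.1°C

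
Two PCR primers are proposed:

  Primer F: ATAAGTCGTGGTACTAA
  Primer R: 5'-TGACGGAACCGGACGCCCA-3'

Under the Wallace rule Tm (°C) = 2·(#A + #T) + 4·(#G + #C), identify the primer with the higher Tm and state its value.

Primer F: A+T=11, G+C=6 → Tm = 2(11)+4(6) = 46°C
Primer R: A+T=6, G+C=13 → Tm = 2(6)+4(13) = 64°C
46°C vs 64°C → primer R is higher.

Primer R, 64°C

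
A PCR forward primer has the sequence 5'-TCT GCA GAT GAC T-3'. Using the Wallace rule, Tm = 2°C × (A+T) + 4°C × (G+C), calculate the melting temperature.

38°C

Scanning the sequence gives T=4, C=3, G=3, A=3.
AT pairs contribute 7, GC pairs contribute 6.
Tm = 4·6 + 2·7 = 24 + 14 = 38°C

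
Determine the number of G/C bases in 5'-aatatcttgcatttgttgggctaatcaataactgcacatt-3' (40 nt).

Scanning the sequence gives A=12, T=15, C=7, G=6.
G+C = 6 + 7 = 13

13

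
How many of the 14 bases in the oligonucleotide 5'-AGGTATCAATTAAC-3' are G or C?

Scanning the sequence gives T=4, C=2, G=2, A=6.
G+C = 2 + 2 = 4

4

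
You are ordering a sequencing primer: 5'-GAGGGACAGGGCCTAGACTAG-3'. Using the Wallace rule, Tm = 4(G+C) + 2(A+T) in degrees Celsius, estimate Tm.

68°C

C=4, G=9, A=6, T=2
A+T = 8, G+C = 13
Tm = 2×8 + 4×13 = 68°C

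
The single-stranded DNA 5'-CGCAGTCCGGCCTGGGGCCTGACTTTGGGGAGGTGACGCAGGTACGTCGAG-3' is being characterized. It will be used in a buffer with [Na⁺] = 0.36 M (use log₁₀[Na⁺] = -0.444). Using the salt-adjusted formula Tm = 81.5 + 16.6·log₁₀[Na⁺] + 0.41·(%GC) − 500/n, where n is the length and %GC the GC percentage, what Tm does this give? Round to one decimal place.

92.5°C

Length n = 51. G=22, T=9, A=7, C=13
G+C = 35, so %GC = 35/51 × 100 = 68.627%
Salt term: 16.6 × (-0.444) = -7.37
GC term: 0.41 × 68.627 = 28.137; length term: −500/51 = −9.804
Tm = 81.5 + (-7.37) + 28.137 − 9.804 = 92.463 → 92.5°C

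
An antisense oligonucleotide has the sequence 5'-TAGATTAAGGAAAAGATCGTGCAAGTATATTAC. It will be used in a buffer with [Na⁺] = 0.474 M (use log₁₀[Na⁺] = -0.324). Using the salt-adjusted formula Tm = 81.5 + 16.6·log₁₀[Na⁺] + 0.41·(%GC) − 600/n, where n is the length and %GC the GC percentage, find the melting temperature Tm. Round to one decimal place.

70.4°C

Length n = 33. Base counts: G=7, T=9, C=3, A=14
G+C = 10, so %GC = 10/33 × 100 = 30.303%
Salt term: 16.6 × (-0.324) = -5.378
GC term: 0.41 × 30.303 = 12.424; length term: −600/33 = −18.182
Tm = 81.5 + (-5.378) + 12.424 − 18.182 = 70.364 → 70.4°C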